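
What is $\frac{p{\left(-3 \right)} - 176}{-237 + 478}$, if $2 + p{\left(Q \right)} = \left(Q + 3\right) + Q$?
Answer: $- \frac{181}{241} \approx -0.75104$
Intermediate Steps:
$p{\left(Q \right)} = 1 + 2 Q$ ($p{\left(Q \right)} = -2 + \left(\left(Q + 3\right) + Q\right) = -2 + \left(\left(3 + Q\right) + Q\right) = -2 + \left(3 + 2 Q\right) = 1 + 2 Q$)
$\frac{p{\left(-3 \right)} - 176}{-237 + 478} = \frac{\left(1 + 2 \left(-3\right)\right) - 176}{-237 + 478} = \frac{\left(1 - 6\right) - 176}{241} = \left(-5 - 176\right) \frac{1}{241} = \left(-181\right) \frac{1}{241} = - \frac{181}{241}$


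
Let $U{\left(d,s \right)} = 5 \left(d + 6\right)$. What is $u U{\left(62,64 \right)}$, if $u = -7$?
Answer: $-2380$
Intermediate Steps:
$U{\left(d,s \right)} = 30 + 5 d$ ($U{\left(d,s \right)} = 5 \left(6 + d\right) = 30 + 5 d$)
$u U{\left(62,64 \right)} = - 7 \left(30 + 5 \cdot 62\right) = - 7 \left(30 + 310\right) = \left(-7\right) 340 = -2380$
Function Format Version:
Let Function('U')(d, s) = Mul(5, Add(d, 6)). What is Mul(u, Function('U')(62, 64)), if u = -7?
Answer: -2380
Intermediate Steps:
Function('U')(d, s) = Add(30, Mul(5, d)) (Function('U')(d, s) = Mul(5, Add(6, d)) = Add(30, Mul(5, d)))
Mul(u, Function('U')(62, 64)) = Mul(-7, Add(30, Mul(5, 62))) = Mul(-7, Add(30, 310)) = Mul(-7, 340) = -2380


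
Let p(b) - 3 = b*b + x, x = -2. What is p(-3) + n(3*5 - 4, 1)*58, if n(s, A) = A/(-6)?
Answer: ⅓ ≈ 0.33333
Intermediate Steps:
n(s, A) = -A/6 (n(s, A) = A*(-⅙) = -A/6)
p(b) = 1 + b² (p(b) = 3 + (b*b - 2) = 3 + (b² - 2) = 3 + (-2 + b²) = 1 + b²)
p(-3) + n(3*5 - 4, 1)*58 = (1 + (-3)²) - ⅙*1*58 = (1 + 9) - ⅙*58 = 10 - 29/3 = ⅓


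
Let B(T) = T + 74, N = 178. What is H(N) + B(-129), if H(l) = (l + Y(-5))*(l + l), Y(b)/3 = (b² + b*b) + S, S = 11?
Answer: 128461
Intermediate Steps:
Y(b) = 33 + 6*b² (Y(b) = 3*((b² + b*b) + 11) = 3*((b² + b²) + 11) = 3*(2*b² + 11) = 3*(11 + 2*b²) = 33 + 6*b²)
H(l) = 2*l*(183 + l) (H(l) = (l + (33 + 6*(-5)²))*(l + l) = (l + (33 + 6*25))*(2*l) = (l + (33 + 150))*(2*l) = (l + 183)*(2*l) = (183 + l)*(2*l) = 2*l*(183 + l))
B(T) = 74 + T
H(N) + B(-129) = 2*178*(183 + 178) + (74 - 129) = 2*178*361 - 55 = 128516 - 55 = 128461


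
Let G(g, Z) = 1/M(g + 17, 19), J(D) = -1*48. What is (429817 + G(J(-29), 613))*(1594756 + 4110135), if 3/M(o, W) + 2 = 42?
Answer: 7356405600481/3 ≈ 2.4521e+12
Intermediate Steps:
J(D) = -48
M(o, W) = 3/40 (M(o, W) = 3/(-2 + 42) = 3/40)
G(g, Z) = 40/3 (G(g, Z) = 1/(3/40) = 40/3)
(429817 + G(J(-29), 613))*(1594756 + 4110135) = (429817 + 40/3)*(1594756 + 4110135) = (1289491/3)*5704891 = 7356405600481/3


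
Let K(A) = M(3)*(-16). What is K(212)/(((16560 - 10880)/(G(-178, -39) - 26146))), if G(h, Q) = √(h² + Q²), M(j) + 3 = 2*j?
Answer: 78438/355 - 3*√33205/355 ≈ 219.41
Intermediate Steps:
M(j) = -3 + 2*j
G(h, Q) = √(Q² + h²)
K(A) = -48 (K(A) = (-3 + 2*3)*(-16) = (-3 + 6)*(-16) = 3*(-16) = -48)
K(212)/(((16560 - 10880)/(G(-178, -39) - 26146))) = -48*(√((-39)² + (-178)²) - 26146)/(16560 - 10880) = -(-78438/355 + 3*√(1521 + 31684)/355) = -(-78438/355 + 3*√33205/355) = -48*(-13073/2840 + √33205/5680) = 78438/355 - 3*√33205/355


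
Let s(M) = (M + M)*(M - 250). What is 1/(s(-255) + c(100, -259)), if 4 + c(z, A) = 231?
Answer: 1/257777 ≈ 3.8793e-6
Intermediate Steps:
c(z, A) = 227 (c(z, A) = -4 + 231 = 227)
s(M) = 2*M*(-250 + M) (s(M) = (2*M)*(-250 + M) = 2*M*(-250 + M))
1/(s(-255) + c(100, -259)) = 1/(2*(-255)*(-250 - 255) + 227) = 1/(2*(-255)*(-505) + 227) = 1/(257550 + 227) = 1/257777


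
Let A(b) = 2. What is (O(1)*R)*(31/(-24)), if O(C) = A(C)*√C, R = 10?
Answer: -155/6 ≈ -25.833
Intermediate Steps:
O(C) = 2*√C
(O(1)*R)*(31/(-24)) = ((2*√1)*10)*(31/(-24)) = ((2*1)*10)*(31*(-1/24)) = (2*10)*(-31/24) = 20*(-31/24) = -155/6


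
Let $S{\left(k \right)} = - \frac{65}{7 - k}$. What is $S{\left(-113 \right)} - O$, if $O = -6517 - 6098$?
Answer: $\frac{302747}{24} \approx 12614.0$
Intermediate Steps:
$O = -12615$ ($O = -6517 - 6098 = -12615$)
$S{\left(-113 \right)} - O = \frac{65}{-7 - 113} - -12615 = \frac{65}{-120} + 12615 = 65 \left(- \frac{1}{120}\right) + 12615 = - \frac{13}{24} + 12615 = \frac{302747}{24}$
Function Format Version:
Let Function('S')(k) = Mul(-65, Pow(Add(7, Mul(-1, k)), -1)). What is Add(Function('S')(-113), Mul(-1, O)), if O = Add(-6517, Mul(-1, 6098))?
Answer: Rational(302747, 24) ≈ 12614.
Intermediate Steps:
O = -12615 (O = Add(-6517, -6098) = -12615)
Add(Function('S')(-113), Mul(-1, O)) = Add(Mul(65, Pow(Add(-7, -113), -1)), Mul(-1, -12615)) = Add(Mul(65, Pow(-120, -1)), 12615) = Add(Mul(65, Rational(-1, 120)), 12615) = Add(Rational(-13, 24), 12615) = Rational(302747, 24)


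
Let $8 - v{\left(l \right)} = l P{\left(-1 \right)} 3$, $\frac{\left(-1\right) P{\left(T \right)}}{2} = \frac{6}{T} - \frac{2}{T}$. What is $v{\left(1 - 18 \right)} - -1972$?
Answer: $2388$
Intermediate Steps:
$P{\left(T \right)} = - \frac{8}{T}$ ($P{\left(T \right)} = - 2 \left(\frac{6}{T} - \frac{2}{T}\right) = - 2 \frac{4}{T} = - \frac{8}{T}$)
$v{\left(l \right)} = 8 - 24 l$ ($v{\left(l \right)} = 8 - l \left(- \frac{8}{-1}\right) 3 = 8 - l \left(\left(-8\right) \left(-1\right)\right) 3 = 8 - l 8 \cdot 3 = 8 - 8 l 3 = 8 - 24 l$)
$v{\left(1 - 18 \right)} - -1972 = \left(8 - 24 \left(1 - 18\right)\right) - -1972 = \left(8 - 24 \left(1 - 18\right)\right) + 1972 = \left(8 - -408\right) + 1972 = \left(8 + 408\right) + 1972 = 416 + 1972 = 2388$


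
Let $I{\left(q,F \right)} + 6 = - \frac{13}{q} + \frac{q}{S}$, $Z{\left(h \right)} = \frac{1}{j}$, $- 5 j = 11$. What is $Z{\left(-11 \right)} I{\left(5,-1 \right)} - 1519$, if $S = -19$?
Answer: $- \frac{316629}{209} \approx -1515.0$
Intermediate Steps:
$j = - \frac{11}{5}$ ($j = \left(- \frac{1}{5}\right) 11 = - \frac{11}{5} \approx -2.2$)
$Z{\left(h \right)} = - \frac{5}{11}$ ($Z{\left(h \right)} = \frac{1}{- \frac{11}{5}} = - \frac{5}{11}$)
$I{\left(q,F \right)} = -6 - \frac{13}{q} - \frac{q}{19}$ ($I{\left(q,F \right)} = -6 + \left(- \frac{13}{q} + \frac{q}{-19}\right) = -6 + \left(- \frac{13}{q} + q \left(- \frac{1}{19}\right)\right) = -6 - \left(\frac{13}{q} + \frac{q}{19}\right) = -6 - \frac{13}{q} - \frac{q}{19}$)
$Z{\left(-11 \right)} I{\left(5,-1 \right)} - 1519 = - \frac{5 \left(-6 - \frac{13}{5} - \frac{5}{19}\right)}{11} - 1519 = \left(- \frac{5}{11}\right) \left(- \frac{842}{95}\right) - 1519 = \frac{842}{209} - 1519 = - \frac{316629}{209}$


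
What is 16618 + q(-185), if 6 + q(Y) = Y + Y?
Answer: 16242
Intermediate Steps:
q(Y) = -6 + 2*Y (q(Y) = -6 + (Y + Y) = -6 + 2*Y)
16618 + q(-185) = 16618 + (-6 + 2*(-185)) = 16618 + (-6 - 370) = 16618 - 376 = 16242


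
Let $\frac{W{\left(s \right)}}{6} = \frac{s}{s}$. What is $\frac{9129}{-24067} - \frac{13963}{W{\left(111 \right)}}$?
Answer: $- \frac{336102295}{144402} \approx -2327.5$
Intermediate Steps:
$W{\left(s \right)} = 6$ ($W{\left(s \right)} = 6 \frac{s}{s} = 6 \cdot 1 = 6$)
$\frac{9129}{-24067} - \frac{13963}{W{\left(111 \right)}} = \frac{9129}{-24067} - \frac{13963}{6} = 9129 \left(- \frac{1}{24067}\right) - \frac{13963}{6} = - \frac{9129}{24067} - \frac{13963}{6} = - \frac{336102295}{144402}$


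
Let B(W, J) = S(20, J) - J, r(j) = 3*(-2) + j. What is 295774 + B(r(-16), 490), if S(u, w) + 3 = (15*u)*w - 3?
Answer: 442278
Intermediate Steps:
S(u, w) = -6 + 15*u*w (S(u, w) = -3 + ((15*u)*w - 3) = -3 + (15*u*w - 3) = -3 + (-3 + 15*u*w) = -6 + 15*u*w)
r(j) = -6 + j
B(W, J) = -6 + 299*J (B(W, J) = (-6 + 15*20*J) - J = (-6 + 300*J) - J = -6 + 299*J)
295774 + B(r(-16), 490) = 295774 + (-6 + 299*490) = 295774 + (-6 + 146510) = 295774 + 146504 = 442278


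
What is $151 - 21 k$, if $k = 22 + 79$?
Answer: $-1970$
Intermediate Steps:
$k = 101$
$151 - 21 k = 151 - 2121 = -1970$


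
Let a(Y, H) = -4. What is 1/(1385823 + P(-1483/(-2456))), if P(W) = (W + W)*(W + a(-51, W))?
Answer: 3015968/4179585451961 ≈ 7.2159e-7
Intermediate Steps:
P(W) = 2*W*(-4 + W) (P(W) = (W + W)*(W - 4) = (2*W)*(-4 + W) = 2*W*(-4 + W))
1/(1385823 + P(-1483/(-2456))) = 1/(1385823 + 2*(-1483/(-2456))*(-4 - 1483/(-2456))) = 1/(1385823 + 2*(-1483*(-1/2456))*(-4 - 1483*(-1/2456))) = 1/(1385823 + 2*(1483/2456)*(-4 + 1483/2456)) = 1/(1385823 + 2*(1483/2456)*(-8341/2456)) = 1/(1385823 - 12369703/3015968) = 1/(4179585451961/3015968) = 3015968/4179585451961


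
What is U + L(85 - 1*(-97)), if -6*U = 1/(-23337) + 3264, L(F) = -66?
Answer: -85413419/140022 ≈ -610.00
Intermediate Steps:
U = -76171967/140022 (U = -(1/(-23337) + 3264)/6 = -(-1/23337 + 3264)/6 = -1/6*76171967/23337 = -76171967/140022 ≈ -544.00)
U + L(85 - 1*(-97)) = -76171967/140022 - 66 = -85413419/140022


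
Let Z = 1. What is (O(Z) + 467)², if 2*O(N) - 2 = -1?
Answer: 874225/4 ≈ 2.1856e+5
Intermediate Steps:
O(N) = ½ (O(N) = 1 + (½)*(-1) = 1 - ½ = ½)
(O(Z) + 467)² = (½ + 467)² = (935/2)² = 874225/4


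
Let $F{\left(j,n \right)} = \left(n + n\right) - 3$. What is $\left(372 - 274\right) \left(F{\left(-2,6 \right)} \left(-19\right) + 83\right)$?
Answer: $-8624$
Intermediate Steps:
$F{\left(j,n \right)} = -3 + 2 n$ ($F{\left(j,n \right)} = 2 n - 3 = -3 + 2 n$)
$\left(372 - 274\right) \left(F{\left(-2,6 \right)} \left(-19\right) + 83\right) = \left(372 - 274\right) \left(\left(-3 + 2 \cdot 6\right) \left(-19\right) + 83\right) = 98 \left(\left(-3 + 12\right) \left(-19\right) + 83\right) = 98 \left(9 \left(-19\right) + 83\right) = 98 \left(-171 + 83\right) = 98 \left(-88\right) = -8624$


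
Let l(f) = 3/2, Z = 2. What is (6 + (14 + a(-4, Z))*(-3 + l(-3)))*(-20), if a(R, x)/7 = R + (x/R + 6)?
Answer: 615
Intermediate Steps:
l(f) = 3/2 (l(f) = 3*(½) = 3/2)
a(R, x) = 42 + 7*R + 7*x/R (a(R, x) = 7*(R + (x/R + 6)) = 7*(R + (6 + x/R)) = 7*(6 + R + x/R) = 42 + 7*R + 7*x/R)
(6 + (14 + a(-4, Z))*(-3 + l(-3)))*(-20) = (6 + (14 + (42 + 7*(-4) + 7*2/(-4)))*(-3 + 3/2))*(-20) = (6 + (14 + (42 - 28 + 7*2*(-¼)))*(-3/2))*(-20) = (6 + (14 + (42 - 28 - 7/2))*(-3/2))*(-20) = (6 + (14 + 21/2)*(-3/2))*(-20) = (6 + (49/2)*(-3/2))*(-20) = (6 - 147/4)*(-20) = -123/4*(-20) = 615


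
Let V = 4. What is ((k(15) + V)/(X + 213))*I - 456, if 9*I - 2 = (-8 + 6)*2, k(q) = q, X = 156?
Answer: -1514414/3321 ≈ -456.01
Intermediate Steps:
I = -2/9 (I = 2/9 + ((-8 + 6)*2)/9 = 2/9 + (-2*2)/9 = 2/9 + (1/9)*(-4) = 2/9 - 4/9 = -2/9 ≈ -0.22222)
((k(15) + V)/(X + 213))*I - 456 = ((15 + 4)/(156 + 213))*(-2/9) - 456 = (19/369)*(-2/9) - 456 = -38/3321 - 456 = -1514414/3321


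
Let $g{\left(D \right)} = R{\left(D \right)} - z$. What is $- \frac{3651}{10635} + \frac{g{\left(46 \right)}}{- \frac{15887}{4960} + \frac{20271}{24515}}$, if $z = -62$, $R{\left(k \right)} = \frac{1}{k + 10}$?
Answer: $- \frac{37918374264051}{1433937976135} \approx -26.444$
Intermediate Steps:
$R{\left(k \right)} = \frac{1}{10 + k}$
$g{\left(D \right)} = 62 + \frac{1}{10 + D}$ ($g{\left(D \right)} = \frac{1}{10 + D} - -62 = \frac{1}{10 + D} + 62 = 62 + \frac{1}{10 + D}$)
$- \frac{3651}{10635} + \frac{g{\left(46 \right)}}{- \frac{15887}{4960} + \frac{20271}{24515}} = - \frac{3651}{10635} + \frac{\frac{1}{10 + 46} \left(621 + 62 \cdot 46\right)}{- \frac{15887}{4960} + \frac{20271}{24515}} = \left(-3651\right) \frac{1}{10635} + \frac{\frac{1}{56} \left(621 + 2852\right)}{\left(-15887\right) \frac{1}{4960} + 20271 \cdot \frac{1}{24515}} = - \frac{1217}{3545} + \frac{\frac{1}{56} \cdot 3473}{- \frac{15887}{4960} + \frac{20271}{24515}} = - \frac{1217}{3545} + \frac{3473}{56 \left(- \frac{57785129}{24318880}\right)} = - \frac{1217}{3545} + \frac{3473}{56} \left(- \frac{24318880}{57785129}\right) = - \frac{1217}{3545} - \frac{10557433780}{404495903} = - \frac{37918374264051}{1433937976135}$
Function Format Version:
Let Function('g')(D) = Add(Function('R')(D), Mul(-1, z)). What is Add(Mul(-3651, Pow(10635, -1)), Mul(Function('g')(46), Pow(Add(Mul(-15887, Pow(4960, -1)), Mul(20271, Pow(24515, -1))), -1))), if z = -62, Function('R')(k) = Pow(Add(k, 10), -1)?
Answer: Rational(-37918374264051, 1433937976135) ≈ -26.444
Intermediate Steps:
Function('R')(k) = Pow(Add(10, k), -1)
Function('g')(D) = Add(62, Pow(Add(10, D), -1)) (Function('g')(D) = Add(Pow(Add(10, D), -1), Mul(-1, -62)) = Add(Pow(Add(10, D), -1), 62) = Add(62, Pow(Add(10, D), -1)))
Add(Mul(-3651, Pow(10635, -1)), Mul(Function('g')(46), Pow(Add(Mul(-15887, Pow(4960, -1)), Mul(20271, Pow(24515, -1))), -1))) = Add(Mul(-3651, Pow(10635, -1)), Mul(Mul(Pow(Add(10, 46), -1), Add(621, Mul(62, 46))), Pow(Add(Mul(-15887, Pow(4960, -1)), Mul(20271, Pow(24515, -1))), -1))) = Add(Mul(-3651, Rational(1, 10635)), Mul(Mul(Pow(56, -1), Add(621, 2852)), Pow(Add(Mul(-15887, Rational(1, 4960)), Mul(20271, Rational(1, 24515))), -1))) = Add(Rational(-1217, 3545), Mul(Mul(Rational(1, 56), 3473), Pow(Add(Rational(-15887, 4960), Rational(20271, 24515)), -1))) = Add(Rational(-1217, 3545), Mul(Rational(3473, 56), Pow(Rational(-57785129, 24318880), -1))) = Add(Rational(-1217, 3545), Mul(Rational(3473, 56), Rational(-24318880, 57785129))) = Add(Rational(-1217, 3545), Rational(-10557433780, 404495903)) = Rational(-37918374264051, 1433937976135)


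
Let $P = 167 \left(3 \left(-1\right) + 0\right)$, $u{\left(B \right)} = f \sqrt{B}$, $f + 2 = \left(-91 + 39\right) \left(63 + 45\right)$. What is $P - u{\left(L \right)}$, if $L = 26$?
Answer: $-501 + 5618 \sqrt{26} \approx 28145.0$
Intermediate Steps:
$f = -5618$ ($f = -2 + \left(-91 + 39\right) \left(63 + 45\right) = -2 - 5616 = -5618$)
$u{\left(B \right)} = - 5618 \sqrt{B}$
$P = -501$ ($P = 167 \left(-3 + 0\right) = 167 \left(-3\right) = -501$)
$P - u{\left(L \right)} = -501 - - 5618 \sqrt{26} = -501 + 5618 \sqrt{26}$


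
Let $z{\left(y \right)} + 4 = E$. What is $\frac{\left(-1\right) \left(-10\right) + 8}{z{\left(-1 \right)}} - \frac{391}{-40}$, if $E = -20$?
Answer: $\frac{361}{40} \approx 9.025$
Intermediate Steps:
$z{\left(y \right)} = -24$ ($z{\left(y \right)} = -4 - 20 = -24$)
$\frac{\left(-1\right) \left(-10\right) + 8}{z{\left(-1 \right)}} - \frac{391}{-40} = \frac{\left(-1\right) \left(-10\right) + 8}{-24} - \frac{391}{-40} = \left(10 + 8\right) \left(- \frac{1}{24}\right) - - \frac{391}{40} = 18 \left(- \frac{1}{24}\right) + \frac{391}{40} = - \frac{3}{4} + \frac{391}{40} = \frac{361}{40}$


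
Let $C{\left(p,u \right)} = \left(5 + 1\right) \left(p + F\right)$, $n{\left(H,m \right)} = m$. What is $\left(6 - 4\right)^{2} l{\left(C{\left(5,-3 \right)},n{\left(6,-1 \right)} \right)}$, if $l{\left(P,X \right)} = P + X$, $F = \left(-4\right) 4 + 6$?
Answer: $-124$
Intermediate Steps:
$F = -10$ ($F = -16 + 6 = -10$)
$C{\left(p,u \right)} = -60 + 6 p$ ($C{\left(p,u \right)} = \left(5 + 1\right) \left(p - 10\right) = 6 \left(-10 + p\right) = -60 + 6 p$)
$\left(6 - 4\right)^{2} l{\left(C{\left(5,-3 \right)},n{\left(6,-1 \right)} \right)} = \left(6 - 4\right)^{2} \left(\left(-60 + 6 \cdot 5\right) - 1\right) = 2^{2} \left(\left(-60 + 30\right) - 1\right) = 4 \left(-30 - 1\right) = 4 \left(-31\right) = -124$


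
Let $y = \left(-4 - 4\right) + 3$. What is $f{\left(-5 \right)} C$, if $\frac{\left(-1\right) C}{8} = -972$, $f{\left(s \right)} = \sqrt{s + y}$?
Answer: $7776 i \sqrt{10} \approx 24590.0 i$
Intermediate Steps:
$y = -5$ ($y = -8 + 3 = -5$)
$f{\left(s \right)} = \sqrt{-5 + s}$ ($f{\left(s \right)} = \sqrt{s - 5} = \sqrt{-5 + s}$)
$C = 7776$ ($C = \left(-8\right) \left(-972\right) = 7776$)
$f{\left(-5 \right)} C = \sqrt{-5 - 5} \cdot 7776 = \sqrt{-10} \cdot 7776 = i \sqrt{10} \cdot 7776 = 7776 i \sqrt{10}$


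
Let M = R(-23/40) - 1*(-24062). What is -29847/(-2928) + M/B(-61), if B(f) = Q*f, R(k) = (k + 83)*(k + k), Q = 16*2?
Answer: -3255369/1561600 ≈ -2.0846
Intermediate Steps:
Q = 32
R(k) = 2*k*(83 + k) (R(k) = (83 + k)*(2*k) = 2*k*(83 + k))
B(f) = 32*f
M = 19173769/800 (M = 2*(-23/40)*(83 - 23/40) - 1*(-24062) = 2*(-23*1/40)*(83 - 23*1/40) + 24062 = 2*(-23/40)*(83 - 23/40) + 24062 = 2*(-23/40)*(3297/40) + 24062 = -75831/800 + 24062 = 19173769/800 ≈ 23967.)
-29847/(-2928) + M/B(-61) = -29847/(-2928) + 19173769/(800*((32*(-61)))) = -29847*(-1/2928) + (19173769/800)/(-1952) = 9949/976 + (19173769/800)*(-1/1952) = 9949/976 - 19173769/1561600 = -3255369/1561600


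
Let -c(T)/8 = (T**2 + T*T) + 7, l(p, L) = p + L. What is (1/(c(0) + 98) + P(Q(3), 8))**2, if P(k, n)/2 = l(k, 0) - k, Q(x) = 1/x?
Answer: 1/1764 ≈ 0.00056689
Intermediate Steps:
l(p, L) = L + p
P(k, n) = 0 (P(k, n) = 2*((0 + k) - k) = 2*(k - k) = 2*0 = 0)
c(T) = -56 - 16*T**2 (c(T) = -8*((T**2 + T*T) + 7) = -8*((T**2 + T**2) + 7) = -8*(2*T**2 + 7) = -8*(7 + 2*T**2) = -56 - 16*T**2)
(1/(c(0) + 98) + P(Q(3), 8))**2 = (1/((-56 - 16*0**2) + 98) + 0)**2 = (1/((-56 - 16*0) + 98) + 0)**2 = (1/((-56 + 0) + 98) + 0)**2 = (1/(-56 + 98) + 0)**2 = (1/42 + 0)**2 = (1/42)**2 = 1/1764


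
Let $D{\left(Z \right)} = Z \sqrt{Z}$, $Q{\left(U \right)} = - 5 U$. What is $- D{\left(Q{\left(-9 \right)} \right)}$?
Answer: $- 135 \sqrt{5} \approx -301.87$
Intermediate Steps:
$D{\left(Z \right)} = Z^{\frac{3}{2}}$
$- D{\left(Q{\left(-9 \right)} \right)} = - \left(\left(-5\right) \left(-9\right)\right)^{\frac{3}{2}} = - 45^{\frac{3}{2}} = - 135 \sqrt{5}$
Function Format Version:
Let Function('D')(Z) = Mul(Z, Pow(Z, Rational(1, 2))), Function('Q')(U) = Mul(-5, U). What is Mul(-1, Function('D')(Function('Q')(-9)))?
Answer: Mul(-135, Pow(5, Rational(1, 2))) ≈ -301.87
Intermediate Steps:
Function('D')(Z) = Pow(Z, Rational(3, 2))
Mul(-1, Function('D')(Function('Q')(-9))) = Mul(-1, Pow(Mul(-5, -9), Rational(3, 2))) = Mul(-1, Pow(45, Rational(3, 2))) = Mul(-1, Mul(135, Pow(5, Rational(1, 2)))) = Mul(-135, Pow(5, Rational(1, 2)))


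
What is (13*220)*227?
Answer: 649220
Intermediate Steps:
(13*220)*227 = 2860*227 = 649220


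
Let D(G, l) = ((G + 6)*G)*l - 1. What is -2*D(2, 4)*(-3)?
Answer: 378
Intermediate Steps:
D(G, l) = -1 + G*l*(6 + G) (D(G, l) = ((6 + G)*G)*l - 1 = (G*(6 + G))*l - 1 = G*l*(6 + G) - 1 = -1 + G*l*(6 + G))
-2*D(2, 4)*(-3) = -2*(-1 + 4*2² + 6*2*4)*(-3) = -2*(-1 + 4*4 + 48)*(-3) = -2*(-1 + 16 + 48)*(-3) = -2*63*(-3) = -126*(-3) = 378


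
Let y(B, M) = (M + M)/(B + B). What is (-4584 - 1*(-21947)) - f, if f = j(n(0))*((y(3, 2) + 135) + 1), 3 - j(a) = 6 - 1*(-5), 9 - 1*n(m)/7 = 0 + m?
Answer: 55369/3 ≈ 18456.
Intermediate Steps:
y(B, M) = M/B (y(B, M) = (2*M)/((2*B)) = (2*M)*(1/(2*B)) = M/B)
n(m) = 63 - 7*m (n(m) = 63 - 7*(0 + m) = 63 - 7*m)
j(a) = -8 (j(a) = 3 - (6 - 1*(-5)) = 3 - (6 + 5) = 3 - 1*11 = 3 - 11 = -8)
f = -3280/3 (f = -8*((2/3 + 135) + 1) = -8*((2*(⅓) + 135) + 1) = -8*((⅔ + 135) + 1) = -8*(407/3 + 1) = -8*410/3 = -3280/3 ≈ -1093.3)
(-4584 - 1*(-21947)) - f = (-4584 - 1*(-21947)) - 1*(-3280/3) = (-4584 + 21947) + 3280/3 = 17363 + 3280/3 = 55369/3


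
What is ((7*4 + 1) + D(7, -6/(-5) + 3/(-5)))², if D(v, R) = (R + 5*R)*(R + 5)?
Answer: 1510441/625 ≈ 2416.7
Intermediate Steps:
D(v, R) = 6*R*(5 + R) (D(v, R) = (6*R)*(5 + R) = 6*R*(5 + R))
((7*4 + 1) + D(7, -6/(-5) + 3/(-5)))² = ((7*4 + 1) + 6*(-6/(-5) + 3/(-5))*(5 + (-6/(-5) + 3/(-5))))² = ((28 + 1) + 6*(-6*(-⅕) + 3*(-⅕))*(5 + (-6*(-⅕) + 3*(-⅕))))² = (29 + 6*(6/5 - ⅗)*(5 + (6/5 - ⅗)))² = (29 + 6*(⅗)*(5 + ⅗))² = (29 + 6*(⅗)*(28/5))² = (29 + 504/25)² = (1229/25)² = 1510441/625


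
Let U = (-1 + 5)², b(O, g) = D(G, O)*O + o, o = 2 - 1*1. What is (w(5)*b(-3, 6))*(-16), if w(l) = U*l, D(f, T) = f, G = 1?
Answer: 2560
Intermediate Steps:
o = 1 (o = 2 - 1 = 1)
b(O, g) = 1 + O (b(O, g) = 1*O + 1 = O + 1 = 1 + O)
U = 16 (U = 4² = 16)
w(l) = 16*l
(w(5)*b(-3, 6))*(-16) = ((16*5)*(1 - 3))*(-16) = (80*(-2))*(-16) = -160*(-16) = 2560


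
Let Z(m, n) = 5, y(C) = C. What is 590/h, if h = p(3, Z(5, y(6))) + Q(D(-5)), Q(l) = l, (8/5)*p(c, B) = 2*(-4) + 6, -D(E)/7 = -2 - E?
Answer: -2360/89 ≈ -26.517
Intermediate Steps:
D(E) = 14 + 7*E (D(E) = -7*(-2 - E) = 14 + 7*E)
p(c, B) = -5/4 (p(c, B) = 5*(2*(-4) + 6)/8 = 5*(-8 + 6)/8 = (5/8)*(-2) = -5/4)
h = -89/4 (h = -5/4 + (14 + 7*(-5)) = -5/4 + (14 - 35) = -5/4 - 21 = -89/4 ≈ -22.250)
590/h = 590/(-89/4) = 590*(-4/89) = -2360/89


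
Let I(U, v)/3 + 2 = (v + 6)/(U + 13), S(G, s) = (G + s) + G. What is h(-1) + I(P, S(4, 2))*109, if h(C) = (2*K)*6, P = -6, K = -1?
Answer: 570/7 ≈ 81.429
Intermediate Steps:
h(C) = -12 (h(C) = (2*(-1))*6 = -2*6 = -12)
S(G, s) = s + 2*G
I(U, v) = -6 + 3*(6 + v)/(13 + U) (I(U, v) = -6 + 3*((v + 6)/(U + 13)) = -6 + 3*((6 + v)/(13 + U)) = -6 + 3*(6 + v)/(13 + U))
h(-1) + I(P, S(4, 2))*109 = -12 + (3*(-20 + (2 + 2*4) - 2*(-6))/(13 - 6))*109 = -12 + (3*(-20 + (2 + 8) + 12)/7)*109 = -12 + (3*(1/7)*(-20 + 10 + 12))*109 = -12 + (3*(1/7)*2)*109 = -12 + (6/7)*109 = -12 + 654/7 = 570/7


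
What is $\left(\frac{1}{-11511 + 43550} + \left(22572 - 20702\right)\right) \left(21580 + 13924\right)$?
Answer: $\frac{303878386032}{4577} \approx 6.6392 \cdot 10^{7}$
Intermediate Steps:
$\left(\frac{1}{-11511 + 43550} + \left(22572 - 20702\right)\right) \left(21580 + 13924\right) = \left(\frac{1}{32039} + \left(22572 - 20702\right)\right) 35504 = \left(\frac{1}{32039} + 1870\right) 35504 = \frac{59912931}{32039} \cdot 35504 = \frac{303878386032}{4577}$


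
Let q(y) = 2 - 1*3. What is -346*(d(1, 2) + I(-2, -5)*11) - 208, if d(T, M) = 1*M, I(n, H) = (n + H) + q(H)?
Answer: 29548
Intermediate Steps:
q(y) = -1 (q(y) = 2 - 3 = -1)
I(n, H) = -1 + H + n (I(n, H) = (n + H) - 1 = (H + n) - 1 = -1 + H + n)
d(T, M) = M
-346*(d(1, 2) + I(-2, -5)*11) - 208 = -346*(2 + (-1 - 5 - 2)*11) - 208 = -346*(2 - 8*11) - 208 = -346*(2 - 88) - 208 = -346*(-86) - 208 = 29756 - 208 = 29548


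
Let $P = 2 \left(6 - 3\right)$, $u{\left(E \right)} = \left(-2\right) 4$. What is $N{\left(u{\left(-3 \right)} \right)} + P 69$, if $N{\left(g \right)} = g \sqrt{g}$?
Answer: $414 - 16 i \sqrt{2} \approx 414.0 - 22.627 i$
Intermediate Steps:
$u{\left(E \right)} = -8$
$N{\left(g \right)} = g^{\frac{3}{2}}$
$P = 6$ ($P = 2 \cdot 3 = 6$)
$N{\left(u{\left(-3 \right)} \right)} + P 69 = \left(-8\right)^{\frac{3}{2}} + 6 \cdot 69 = - 16 i \sqrt{2} + 414 = 414 - 16 i \sqrt{2}$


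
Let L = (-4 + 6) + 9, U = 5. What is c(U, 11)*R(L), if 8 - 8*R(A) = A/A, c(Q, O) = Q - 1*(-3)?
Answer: 7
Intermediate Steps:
c(Q, O) = 3 + Q (c(Q, O) = Q + 3 = 3 + Q)
L = 11 (L = 2 + 9 = 11)
R(A) = 7/8 (R(A) = 1 - A/(8*A) = 1 - ⅛*1 = 1 - ⅛ = 7/8)
c(U, 11)*R(L) = (3 + 5)*(7/8) = 8*(7/8) = 7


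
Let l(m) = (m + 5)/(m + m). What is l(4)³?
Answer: 729/512 ≈ 1.4238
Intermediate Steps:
l(m) = (5 + m)/(2*m) (l(m) = (5 + m)/((2*m)) = (5 + m)*(1/(2*m)) = (5 + m)/(2*m))
l(4)³ = ((½)*(5 + 4)/4)³ = ((½)*(¼)*9)³ = (9/8)³ = 729/512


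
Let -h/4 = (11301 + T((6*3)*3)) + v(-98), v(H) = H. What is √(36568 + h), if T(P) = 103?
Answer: 4*I*√541 ≈ 93.038*I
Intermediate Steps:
h = -45224 (h = -4*((11301 + 103) - 98) = -4*(11404 - 98) = -4*11306 = -45224)
√(36568 + h) = √(36568 - 45224) = √(-8656) = 4*I*√541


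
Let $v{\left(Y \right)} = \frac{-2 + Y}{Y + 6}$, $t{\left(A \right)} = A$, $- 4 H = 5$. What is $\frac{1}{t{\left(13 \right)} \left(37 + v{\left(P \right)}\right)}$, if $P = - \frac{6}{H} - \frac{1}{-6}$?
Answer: $\frac{329}{159406} \approx 0.0020639$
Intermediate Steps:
$H = - \frac{5}{4}$ ($H = \left(- \frac{1}{4}\right) 5 = - \frac{5}{4} \approx -1.25$)
$P = \frac{149}{30}$ ($P = - \frac{6}{- \frac{5}{4}} - \frac{1}{-6} = \left(-6\right) \left(- \frac{4}{5}\right) - - \frac{1}{6} = \frac{24}{5} + \frac{1}{6} = \frac{149}{30} \approx 4.9667$)
$v{\left(Y \right)} = \frac{-2 + Y}{6 + Y}$
$\frac{1}{t{\left(13 \right)} \left(37 + v{\left(P \right)}\right)} = \frac{1}{13 \left(37 + \frac{-2 + \frac{149}{30}}{6 + \frac{149}{30}}\right)} = \frac{1}{13 \left(37 + \frac{1}{\frac{329}{30}} \cdot \frac{89}{30}\right)} = \frac{1}{13 \left(37 + \frac{30}{329} \cdot \frac{89}{30}\right)} = \frac{1}{13 \left(37 + \frac{89}{329}\right)} = \frac{1}{13 \cdot \frac{12262}{329}} = \frac{1}{\frac{159406}{329}} = \frac{329}{159406}$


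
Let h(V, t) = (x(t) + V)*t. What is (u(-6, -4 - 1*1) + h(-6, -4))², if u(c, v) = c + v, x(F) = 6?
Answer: 121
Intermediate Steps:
h(V, t) = t*(6 + V) (h(V, t) = (6 + V)*t = t*(6 + V))
(u(-6, -4 - 1*1) + h(-6, -4))² = ((-6 + (-4 - 1*1)) - 4*(6 - 6))² = ((-6 + (-4 - 1)) - 4*0)² = ((-6 - 5) + 0)² = (-11 + 0)² = (-11)² = 121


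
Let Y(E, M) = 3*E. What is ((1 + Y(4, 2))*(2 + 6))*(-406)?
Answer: -42224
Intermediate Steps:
((1 + Y(4, 2))*(2 + 6))*(-406) = ((1 + 3*4)*(2 + 6))*(-406) = ((1 + 12)*8)*(-406) = (13*8)*(-406) = 104*(-406) = -42224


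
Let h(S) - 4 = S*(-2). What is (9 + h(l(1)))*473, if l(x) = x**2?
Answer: 5203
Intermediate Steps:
h(S) = 4 - 2*S (h(S) = 4 + S*(-2) = 4 - 2*S)
(9 + h(l(1)))*473 = (9 + (4 - 2*1**2))*473 = (9 + (4 - 2*1))*473 = (9 + (4 - 2))*473 = (9 + 2)*473 = 11*473 = 5203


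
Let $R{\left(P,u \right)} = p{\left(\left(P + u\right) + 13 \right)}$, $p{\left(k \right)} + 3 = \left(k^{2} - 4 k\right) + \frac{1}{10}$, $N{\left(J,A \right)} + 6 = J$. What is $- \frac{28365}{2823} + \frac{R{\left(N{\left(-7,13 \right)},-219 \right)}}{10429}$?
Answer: $- \frac{526533069}{98136890} \approx -5.3653$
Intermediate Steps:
$N{\left(J,A \right)} = -6 + J$
$p{\left(k \right)} = - \frac{29}{10} + k^{2} - 4 k$ ($p{\left(k \right)} = -3 + \left(\left(k^{2} - 4 k\right) + \frac{1}{10}\right) = -3 + \left(\frac{1}{10} + k^{2} - 4 k\right) = - \frac{29}{10} + k^{2} - 4 k$)
$R{\left(P,u \right)} = - \frac{549}{10} + \left(13 + P + u\right)^{2} - 4 P - 4 u$ ($R{\left(P,u \right)} = - \frac{29}{10} + \left(\left(P + u\right) + 13\right)^{2} - 4 \left(\left(P + u\right) + 13\right) = - \frac{29}{10} + \left(13 + P + u\right)^{2} - 4 \left(13 + P + u\right) = - \frac{29}{10} + \left(13 + P + u\right)^{2} - \left(52 + 4 P + 4 u\right) = - \frac{549}{10} + \left(13 + P + u\right)^{2} - 4 P - 4 u$)
$- \frac{28365}{2823} + \frac{R{\left(N{\left(-7,13 \right)},-219 \right)}}{10429} = - \frac{28365}{2823} + \frac{- \frac{549}{10} + \left(13 - 13 - 219\right)^{2} - 4 \left(-6 - 7\right) - -876}{10429} = \left(-28365\right) \frac{1}{2823} + \left(- \frac{549}{10} + \left(13 - 13 - 219\right)^{2} - -52 + 876\right) \frac{1}{10429} = - \frac{9455}{941} + \left(- \frac{549}{10} + \left(-219\right)^{2} + 52 + 876\right) \frac{1}{10429} = - \frac{9455}{941} + \left(- \frac{549}{10} + 47961 + 52 + 876\right) \frac{1}{10429} = - \frac{9455}{941} + \frac{488341}{10} \cdot \frac{1}{10429} = - \frac{9455}{941} + \frac{488341}{104290} = - \frac{526533069}{98136890}$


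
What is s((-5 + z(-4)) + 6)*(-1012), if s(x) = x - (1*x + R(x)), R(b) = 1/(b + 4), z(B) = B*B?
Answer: 1012/21 ≈ 48.190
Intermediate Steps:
z(B) = B**2
R(b) = 1/(4 + b)
s(x) = -1/(4 + x) (s(x) = x - (1*x + 1/(4 + x)) = x - (x + 1/(4 + x)) = x + (-x - 1/(4 + x)) = -1/(4 + x))
s((-5 + z(-4)) + 6)*(-1012) = -1/(4 + ((-5 + (-4)**2) + 6))*(-1012) = -1/(4 + ((-5 + 16) + 6))*(-1012) = -1/(4 + (11 + 6))*(-1012) = -1/(4 + 17)*(-1012) = -1/21*(-1012) = 1012/21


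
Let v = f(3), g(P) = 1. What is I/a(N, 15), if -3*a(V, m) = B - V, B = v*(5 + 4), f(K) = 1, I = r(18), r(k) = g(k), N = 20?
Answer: 3/11 ≈ 0.27273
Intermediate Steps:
r(k) = 1
I = 1
v = 1
B = 9 (B = 1*(5 + 4) = 1*9 = 9)
a(V, m) = -3 + V/3 (a(V, m) = -(9 - V)/3 = -3 + V/3)
I/a(N, 15) = 1/(-3 + (⅓)*20) = 1/(-3 + 20/3) = 1/(11/3) = 1*(3/11) = 3/11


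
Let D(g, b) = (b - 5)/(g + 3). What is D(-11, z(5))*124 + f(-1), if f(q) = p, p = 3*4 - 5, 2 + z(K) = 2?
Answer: 169/2 ≈ 84.500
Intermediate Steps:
z(K) = 0 (z(K) = -2 + 2 = 0)
p = 7 (p = 12 - 5 = 7)
f(q) = 7
D(g, b) = (-5 + b)/(3 + g)
D(-11, z(5))*124 + f(-1) = ((-5 + 0)/(3 - 11))*124 + 7 = (-5/(-8))*124 + 7 = -⅛*(-5)*124 + 7 = (5/8)*124 + 7 = 155/2 + 7 = 169/2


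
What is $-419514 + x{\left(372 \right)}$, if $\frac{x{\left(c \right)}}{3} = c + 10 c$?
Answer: $-407238$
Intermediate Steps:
$x{\left(c \right)} = 33 c$ ($x{\left(c \right)} = 3 \left(c + 10 c\right) = 3 \cdot 11 c = 33 c$)
$-419514 + x{\left(372 \right)} = -419514 + 33 \cdot 372 = -419514 + 12276 = -407238$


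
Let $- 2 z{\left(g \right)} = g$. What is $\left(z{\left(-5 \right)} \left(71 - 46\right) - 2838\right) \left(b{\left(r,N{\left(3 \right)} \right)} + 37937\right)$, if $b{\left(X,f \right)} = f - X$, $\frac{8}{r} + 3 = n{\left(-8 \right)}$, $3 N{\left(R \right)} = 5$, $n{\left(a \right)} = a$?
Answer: $- \frac{3474926000}{33} \approx -1.053 \cdot 10^{8}$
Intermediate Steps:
$z{\left(g \right)} = - \frac{g}{2}$
$N{\left(R \right)} = \frac{5}{3}$ ($N{\left(R \right)} = \frac{1}{3} \cdot 5 = \frac{5}{3}$)
$r = - \frac{8}{11}$ ($r = \frac{8}{-3 - 8} = \frac{8}{-11} = 8 \left(- \frac{1}{11}\right) = - \frac{8}{11} \approx -0.72727$)
$\left(z{\left(-5 \right)} \left(71 - 46\right) - 2838\right) \left(b{\left(r,N{\left(3 \right)} \right)} + 37937\right) = \left(\left(- \frac{1}{2}\right) \left(-5\right) \left(71 - 46\right) - 2838\right) \left(\left(\frac{5}{3} - - \frac{8}{11}\right) + 37937\right) = \left(\frac{5}{2} \cdot 25 - 2838\right) \left(\left(\frac{5}{3} + \frac{8}{11}\right) + 37937\right) = \left(\frac{125}{2} - 2838\right) \left(\frac{79}{33} + 37937\right) = \left(- \frac{5551}{2}\right) \frac{1252000}{33} = - \frac{3474926000}{33}$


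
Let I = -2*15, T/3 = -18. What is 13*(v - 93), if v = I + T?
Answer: -2301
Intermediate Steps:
T = -54 (T = 3*(-18) = -54)
I = -30
v = -84 (v = -30 - 54 = -84)
13*(v - 93) = 13*(-84 - 93) = 13*(-177) = -2301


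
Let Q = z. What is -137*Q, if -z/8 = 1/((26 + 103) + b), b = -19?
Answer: 548/55 ≈ 9.9636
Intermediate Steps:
z = -4/55 (z = -8/((26 + 103) - 19) = -8/(129 - 19) = -8/110 = -8*1/110 = -4/55 ≈ -0.072727)
Q = -4/55 ≈ -0.072727
-137*Q = -137*(-4/55) = 548/55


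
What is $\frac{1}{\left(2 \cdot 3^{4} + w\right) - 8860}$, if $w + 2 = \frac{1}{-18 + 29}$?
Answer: $- \frac{11}{95699} \approx -0.00011494$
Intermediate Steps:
$w = - \frac{21}{11}$ ($w = -2 + \frac{1}{-18 + 29} = -2 + \frac{1}{11} = - \frac{21}{11} \approx -1.9091$)
$\frac{1}{\left(2 \cdot 3^{4} + w\right) - 8860} = \frac{1}{\left(2 \cdot 3^{4} - \frac{21}{11}\right) - 8860} = \frac{1}{\left(2 \cdot 81 - \frac{21}{11}\right) - 8860} = \frac{1}{\left(162 - \frac{21}{11}\right) - 8860} = \frac{1}{\frac{1761}{11} - 8860} = \frac{1}{- \frac{95699}{11}} = - \frac{11}{95699}$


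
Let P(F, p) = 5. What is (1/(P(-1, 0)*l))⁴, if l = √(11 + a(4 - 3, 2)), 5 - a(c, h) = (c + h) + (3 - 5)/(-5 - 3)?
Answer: 16/1625625 ≈ 9.8424e-6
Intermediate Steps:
a(c, h) = 19/4 - c - h (a(c, h) = 5 - ((c + h) + (3 - 5)/(-5 - 3)) = 5 - ((c + h) - 2/(-8)) = 5 - ((c + h) - 2*(-⅛)) = 5 - ((c + h) + ¼) = 5 - (¼ + c + h) = 5 + (-¼ - c - h) = 19/4 - c - h)
l = √51/2 (l = √(11 + (19/4 - (4 - 3) - 1*2)) = √(11 + (19/4 - 1*1 - 2)) = √(11 + (19/4 - 1 - 2)) = √(11 + 7/4) = √(51/4) = √51/2 ≈ 3.5707)
(1/(P(-1, 0)*l))⁴ = (1/(5*((√51/2))))⁴ = ((2*√51/51)/5)⁴ = (2*√51/255)⁴ = 16/1625625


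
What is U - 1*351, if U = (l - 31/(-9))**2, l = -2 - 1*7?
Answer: -25931/81 ≈ -320.14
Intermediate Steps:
l = -9 (l = -2 - 7 = -9)
U = 2500/81 (U = (-9 - 31/(-9))**2 = (-9 - 31*(-1/9))**2 = (-9 + 31/9)**2 = (-50/9)**2 = 2500/81 ≈ 30.864)
U - 1*351 = 2500/81 - 1*351 = 2500/81 - 351 = -25931/81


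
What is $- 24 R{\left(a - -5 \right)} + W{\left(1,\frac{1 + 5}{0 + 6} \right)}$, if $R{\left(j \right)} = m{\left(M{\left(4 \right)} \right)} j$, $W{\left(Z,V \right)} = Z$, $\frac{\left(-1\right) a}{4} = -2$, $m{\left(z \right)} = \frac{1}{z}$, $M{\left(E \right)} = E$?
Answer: $-77$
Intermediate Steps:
$a = 8$ ($a = \left(-4\right) \left(-2\right) = 8$)
$R{\left(j \right)} = \frac{j}{4}$
$- 24 R{\left(a - -5 \right)} + W{\left(1,\frac{1 + 5}{0 + 6} \right)} = - 24 \frac{8 - -5}{4} + 1 = - 24 \frac{8 + 5}{4} + 1 = - 24 \cdot \frac{1}{4} \cdot 13 + 1 = \left(-24\right) \frac{13}{4} + 1 = -78 + 1 = -77$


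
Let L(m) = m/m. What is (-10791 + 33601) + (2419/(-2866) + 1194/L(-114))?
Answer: 68793045/2866 ≈ 24003.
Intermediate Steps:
L(m) = 1
(-10791 + 33601) + (2419/(-2866) + 1194/L(-114)) = (-10791 + 33601) + (2419/(-2866) + 1194/1) = 22810 + (2419*(-1/2866) + 1194*1) = 22810 + (-2419/2866 + 1194) = 22810 + 3419585/2866 = 68793045/2866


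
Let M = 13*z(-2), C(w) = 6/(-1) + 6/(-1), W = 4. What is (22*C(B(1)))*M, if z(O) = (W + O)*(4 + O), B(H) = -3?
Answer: -13728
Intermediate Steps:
C(w) = -12 (C(w) = 6*(-1) + 6*(-1) = -6 - 6 = -12)
z(O) = (4 + O)**2 (z(O) = (4 + O)*(4 + O) = (4 + O)**2)
M = 52 (M = 13*(16 + (-2)**2 + 8*(-2)) = 13*(16 + 4 - 16) = 13*4 = 52)
(22*C(B(1)))*M = (22*(-12))*52 = -264*52 = -13728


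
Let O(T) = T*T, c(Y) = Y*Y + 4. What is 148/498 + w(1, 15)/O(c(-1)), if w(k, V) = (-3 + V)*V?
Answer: 9334/1245 ≈ 7.4972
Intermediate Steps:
c(Y) = 4 + Y**2 (c(Y) = Y**2 + 4 = 4 + Y**2)
w(k, V) = V*(-3 + V)
O(T) = T**2
148/498 + w(1, 15)/O(c(-1)) = 148/498 + (15*(-3 + 15))/((4 + (-1)**2)**2) = 148*(1/498) + (15*12)/((4 + 1)**2) = 74/249 + 180/(5**2) = 74/249 + 180/25 = 74/249 + 180*(1/25) = 74/249 + 36/5 = 9334/1245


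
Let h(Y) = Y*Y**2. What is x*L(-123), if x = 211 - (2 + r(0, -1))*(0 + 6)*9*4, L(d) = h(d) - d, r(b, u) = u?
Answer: 9303720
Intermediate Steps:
h(Y) = Y**3
L(d) = d**3 - d
x = -5 (x = 211 - (2 - 1)*(0 + 6)*9*4 = 211 - 1*6*36 = 211 - 6*36 = 211 - 1*216 = 211 - 216 = -5)
x*L(-123) = -5*((-123)**3 - 1*(-123)) = -5*(-1860867 + 123) = -5*(-1860744) = 9303720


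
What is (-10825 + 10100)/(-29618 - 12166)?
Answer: 725/41784 ≈ 0.017351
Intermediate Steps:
(-10825 + 10100)/(-29618 - 12166) = -725/(-41784) = -725*(-1/41784) = 725/41784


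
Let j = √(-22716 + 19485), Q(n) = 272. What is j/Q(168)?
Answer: 3*I*√359/272 ≈ 0.20898*I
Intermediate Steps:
j = 3*I*√359 (j = √(-3231) = 3*I*√359 ≈ 56.842*I)
j/Q(168) = (3*I*√359)/272 = (3*I*√359)*(1/272) = 3*I*√359/272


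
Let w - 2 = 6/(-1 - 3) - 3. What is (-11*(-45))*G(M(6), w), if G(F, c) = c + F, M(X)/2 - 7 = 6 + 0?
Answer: 23265/2 ≈ 11633.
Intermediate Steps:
M(X) = 26 (M(X) = 14 + 2*(6 + 0) = 14 + 2*6 = 14 + 12 = 26)
w = -5/2 (w = 2 + (6/(-1 - 3) - 3) = 2 + (6/(-4) - 3) = 2 + (-¼*6 - 3) = 2 + (-3/2 - 3) = 2 - 9/2 = -5/2 ≈ -2.5000)
G(F, c) = F + c
(-11*(-45))*G(M(6), w) = (-11*(-45))*(26 - 5/2) = 495*(47/2) = 23265/2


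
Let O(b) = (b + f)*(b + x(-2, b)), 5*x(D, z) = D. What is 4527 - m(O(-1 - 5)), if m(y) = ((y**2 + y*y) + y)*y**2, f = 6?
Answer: 4527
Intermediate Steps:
x(D, z) = D/5
O(b) = (6 + b)*(-2/5 + b) (O(b) = (b + 6)*(b + (1/5)*(-2)) = (6 + b)*(b - 2/5) = (6 + b)*(-2/5 + b))
m(y) = y**2*(y + 2*y**2) (m(y) = ((y**2 + y**2) + y)*y**2 = (2*y**2 + y)*y**2 = (y + 2*y**2)*y**2 = y**2*(y + 2*y**2))
4527 - m(O(-1 - 5)) = 4527 - (-12/5 + (-1 - 5)**2 + 28*(-1 - 5)/5)**3*(1 + 2*(-12/5 + (-1 - 5)**2 + 28*(-1 - 5)/5)) = 4527 - (-12/5 + (-6)**2 + (28/5)*(-6))**3*(1 + 2*(-12/5 + (-6)**2 + (28/5)*(-6))) = 4527 - (-12/5 + 36 - 168/5)**3*(1 + 2*(-12/5 + 36 - 168/5)) = 4527 - 0**3*(1 + 2*0) = 4527 - 0*(1 + 0) = 4527 - 0 = 4527 - 1*0 = 4527 + 0 = 4527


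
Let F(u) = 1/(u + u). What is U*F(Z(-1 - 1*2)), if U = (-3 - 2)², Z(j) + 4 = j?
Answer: -25/14 ≈ -1.7857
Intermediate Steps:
Z(j) = -4 + j
F(u) = 1/(2*u)
U = 25 (U = (-5)² = 25)
U*F(Z(-1 - 1*2)) = 25*(1/(2*(-4 + (-1 - 1*2)))) = 25*(1/(2*(-4 + (-1 - 2)))) = 25*(1/(2*(-4 - 3))) = 25*((½)/(-7)) = 25*((½)*(-⅐)) = 25*(-1/14) = -25/14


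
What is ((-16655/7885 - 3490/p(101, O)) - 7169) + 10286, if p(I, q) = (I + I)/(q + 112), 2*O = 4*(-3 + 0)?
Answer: 204432288/159277 ≈ 1283.5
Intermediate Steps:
O = -6 (O = (4*(-3 + 0))/2 = (4*(-3))/2 = (½)*(-12) = -6)
p(I, q) = 2*I/(112 + q) (p(I, q) = (2*I)/(112 + q) = 2*I/(112 + q))
((-16655/7885 - 3490/p(101, O)) - 7169) + 10286 = ((-16655/7885 - 3490/(2*101/(112 - 6))) - 7169) + 10286 = ((-16655*1/7885 - 3490/(2*101/106)) - 7169) + 10286 = ((-3331/1577 - 3490/(2*101*(1/106))) - 7169) + 10286 = ((-3331/1577 - 3490/101/53) - 7169) + 10286 = ((-3331/1577 - 3490*53/101) - 7169) + 10286 = ((-3331/1577 - 184970/101) - 7169) + 10286 = (-292034121/159277 - 7169) + 10286 = -1433890934/159277 + 10286 = 204432288/159277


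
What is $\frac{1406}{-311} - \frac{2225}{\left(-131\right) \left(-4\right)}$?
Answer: $- \frac{1428719}{162964} \approx -8.7671$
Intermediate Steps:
$\frac{1406}{-311} - \frac{2225}{\left(-131\right) \left(-4\right)} = 1406 \left(- \frac{1}{311}\right) - \frac{2225}{524} = - \frac{1406}{311} - \frac{2225}{524} = - \frac{1428719}{162964}$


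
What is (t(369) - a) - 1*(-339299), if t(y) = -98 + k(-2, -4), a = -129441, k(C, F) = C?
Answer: 468640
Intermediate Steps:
t(y) = -100 (t(y) = -98 - 2 = -100)
(t(369) - a) - 1*(-339299) = (-100 - 1*(-129441)) - 1*(-339299) = (-100 + 129441) + 339299 = 129341 + 339299 = 468640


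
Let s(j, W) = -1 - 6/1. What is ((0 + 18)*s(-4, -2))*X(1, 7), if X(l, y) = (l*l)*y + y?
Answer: -1764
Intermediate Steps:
X(l, y) = y + y*l**2 (X(l, y) = l**2*y + y = y*l**2 + y = y + y*l**2)
s(j, W) = -7 (s(j, W) = -1 - 6 = -7)
((0 + 18)*s(-4, -2))*X(1, 7) = ((0 + 18)*(-7))*(7*(1 + 1**2)) = (18*(-7))*(7*(1 + 1)) = -882*2 = -126*14 = -1764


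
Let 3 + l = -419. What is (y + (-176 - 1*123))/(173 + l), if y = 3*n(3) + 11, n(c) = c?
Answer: 93/83 ≈ 1.1205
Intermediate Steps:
l = -422 (l = -3 - 419 = -422)
y = 20 (y = 3*3 + 11 = 9 + 11 = 20)
(y + (-176 - 1*123))/(173 + l) = (20 + (-176 - 1*123))/(173 - 422) = (20 + (-176 - 123))/(-249) = (20 - 299)*(-1/249) = -279*(-1/249) = 93/83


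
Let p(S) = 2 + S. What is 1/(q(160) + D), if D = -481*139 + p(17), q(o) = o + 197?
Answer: -1/66483 ≈ -1.5041e-5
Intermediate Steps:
q(o) = 197 + o
D = -66840 (D = -481*139 + (2 + 17) = -66859 + 19 = -66840)
1/(q(160) + D) = 1/((197 + 160) - 66840) = 1/(357 - 66840) = 1/(-66483) = -1/66483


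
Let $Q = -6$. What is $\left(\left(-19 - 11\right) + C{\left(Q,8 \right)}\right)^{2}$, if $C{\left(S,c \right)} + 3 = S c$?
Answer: $6561$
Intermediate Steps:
$C{\left(S,c \right)} = -3 + S c$
$\left(\left(-19 - 11\right) + C{\left(Q,8 \right)}\right)^{2} = \left(\left(-19 - 11\right) - 51\right)^{2} = \left(-30 - 51\right)^{2} = \left(-81\right)^{2} = 6561$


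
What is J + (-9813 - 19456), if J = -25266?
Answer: -54535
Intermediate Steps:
J + (-9813 - 19456) = -25266 + (-9813 - 19456) = -25266 - 29269 = -54535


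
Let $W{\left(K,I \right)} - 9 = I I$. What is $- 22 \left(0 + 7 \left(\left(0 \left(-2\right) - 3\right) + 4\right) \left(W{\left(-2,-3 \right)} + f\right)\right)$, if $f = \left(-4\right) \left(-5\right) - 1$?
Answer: $-5698$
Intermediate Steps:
$W{\left(K,I \right)} = 9 + I^{2}$ ($W{\left(K,I \right)} = 9 + I I = 9 + I^{2}$)
$f = 19$ ($f = 20 - 1 = 19$)
$- 22 \left(0 + 7 \left(\left(0 \left(-2\right) - 3\right) + 4\right) \left(W{\left(-2,-3 \right)} + f\right)\right) = - 22 \left(0 + 7 \left(\left(0 \left(-2\right) - 3\right) + 4\right) \left(\left(9 + \left(-3\right)^{2}\right) + 19\right)\right) = - 22 \left(0 + 7 \left(\left(0 - 3\right) + 4\right) \left(\left(9 + 9\right) + 19\right)\right) = - 22 \left(0 + 7 \left(-3 + 4\right) \left(18 + 19\right)\right) = - 22 \left(0 + 7 \cdot 1 \cdot 37\right) = - 22 \left(0 + 7 \cdot 37\right) = - 22 \left(0 + 259\right) = \left(-22\right) 259 = -5698$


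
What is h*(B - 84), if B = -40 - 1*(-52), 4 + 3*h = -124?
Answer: 3072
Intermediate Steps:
h = -128/3 (h = -4/3 + (⅓)*(-124) = -4/3 - 124/3 = -128/3 ≈ -42.667)
B = 12 (B = -40 + 52 = 12)
h*(B - 84) = -128*(12 - 84)/3 = -128/3*(-72) = 3072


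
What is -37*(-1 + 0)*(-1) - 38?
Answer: -75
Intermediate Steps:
-37*(-1 + 0)*(-1) - 38 = -(-37)*(-1) - 38 = -37*1 - 38 = -37 - 38 = -75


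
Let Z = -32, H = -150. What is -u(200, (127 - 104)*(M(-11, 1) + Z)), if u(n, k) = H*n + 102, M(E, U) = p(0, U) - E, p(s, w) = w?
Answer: 29898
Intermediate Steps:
M(E, U) = U - E
u(n, k) = 102 - 150*n (u(n, k) = -150*n + 102 = 102 - 150*n)
-u(200, (127 - 104)*(M(-11, 1) + Z)) = -(102 - 150*200) = -(102 - 30000) = -1*(-29898) = 29898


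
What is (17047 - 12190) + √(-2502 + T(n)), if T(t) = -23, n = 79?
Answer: 4857 + 5*I*√101 ≈ 4857.0 + 50.249*I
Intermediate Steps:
(17047 - 12190) + √(-2502 + T(n)) = (17047 - 12190) + √(-2502 - 23) = 4857 + √(-2525) = 4857 + 5*I*√101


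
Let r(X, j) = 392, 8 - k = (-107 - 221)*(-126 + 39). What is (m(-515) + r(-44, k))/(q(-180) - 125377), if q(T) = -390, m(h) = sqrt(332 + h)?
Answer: -392/125767 - I*sqrt(183)/125767 ≈ -0.0031169 - 0.00010756*I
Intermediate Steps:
k = -28528 (k = 8 - (-107 - 221)*(-126 + 39) = 8 - (-328)*(-87) = 8 - 1*28536 = 8 - 28536 = -28528)
(m(-515) + r(-44, k))/(q(-180) - 125377) = (sqrt(332 - 515) + 392)/(-390 - 125377) = (sqrt(-183) + 392)/(-125767) = (I*sqrt(183) + 392)*(-1/125767) = (392 + I*sqrt(183))*(-1/125767) = -392/125767 - I*sqrt(183)/125767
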